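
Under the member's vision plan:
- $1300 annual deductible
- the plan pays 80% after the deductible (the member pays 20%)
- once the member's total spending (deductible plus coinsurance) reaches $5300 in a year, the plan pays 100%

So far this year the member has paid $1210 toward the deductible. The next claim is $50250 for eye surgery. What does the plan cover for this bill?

$46160

Deductible still to meet: $1300 − $1210 = $90.
That leaves $50250 − $90 = $50160 for coinsurance.
Coinsurance: $50160 × 20% = $10032.
That puts the member's cost at $90 + $10032 = $10122 before any cap.
That would bring total out-of-pocket to $11332, past the $5300 cap. The member is capped at $5300 − $1210 = $4090 on this claim.
The insurer covers the remainder: $50250 − $4090 = $46160.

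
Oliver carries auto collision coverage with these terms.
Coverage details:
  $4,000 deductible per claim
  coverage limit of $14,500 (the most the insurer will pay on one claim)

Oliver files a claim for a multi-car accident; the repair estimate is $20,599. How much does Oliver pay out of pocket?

$6,099

Less the $4,000 deductible: $20,599 − $4,000 = $16,599.
$16,599 exceeds the $14,500 limit, so the insurer pays the limit: $14,500.
Driver's share is the uncovered remainder: $20,599 − $14,500 = $6,099.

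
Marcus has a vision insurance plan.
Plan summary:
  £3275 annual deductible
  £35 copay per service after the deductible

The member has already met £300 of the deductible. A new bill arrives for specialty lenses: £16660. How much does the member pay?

£3010

Deductible still to meet: £3275 − £300 = £2975.
The remaining £13685 (= £16660 − £2975) moves to the copay.
Copay on this service: £35.
That puts the member's cost at £2975 + £35 = £3010.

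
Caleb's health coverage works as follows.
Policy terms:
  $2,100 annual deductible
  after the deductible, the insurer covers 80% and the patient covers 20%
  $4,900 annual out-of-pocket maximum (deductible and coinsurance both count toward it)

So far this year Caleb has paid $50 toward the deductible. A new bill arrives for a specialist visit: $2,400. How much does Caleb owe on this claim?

$2,120

Deductible still to meet: $2,100 − $50 = $2,050.
The remaining $350 (= $2,400 − $2,050) moves to coinsurance.
20% of $350 = $70 falls to the patient.
That puts the patient's cost at $2,050 + $70 = $2,120 before any cap.
Year-to-date out-of-pocket becomes $50 + $2,120 = $2,170, still under the $4,900 maximum, so no cap applies.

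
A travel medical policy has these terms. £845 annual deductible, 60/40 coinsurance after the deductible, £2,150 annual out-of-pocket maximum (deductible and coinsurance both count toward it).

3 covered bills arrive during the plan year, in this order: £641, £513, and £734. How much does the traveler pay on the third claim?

Claim 1 (£641): fully absorbed by the deductible. Traveler pays £641; OOP now £641.
Claim 2 (£513): £204 finishes the deductible; £309 goes to coinsurance; traveler's 40% is £123.60. Cost to traveler: £327.60. OOP to date £968.60.
Claim 3 (£734): deductible already satisfied, so traveler's share is 40% × £734 = £293.60. Traveler owes £293.60 (running OOP £1,262.20).

£293.60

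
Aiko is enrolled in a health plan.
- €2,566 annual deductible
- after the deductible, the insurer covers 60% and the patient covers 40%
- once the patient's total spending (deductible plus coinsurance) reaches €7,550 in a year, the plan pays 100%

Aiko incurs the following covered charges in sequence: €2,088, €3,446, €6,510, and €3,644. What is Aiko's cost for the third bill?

€2,604

Bill 1, €2,088: entire amount goes to the deductible. Patient owes €2,088 (running OOP €2,088).
Bill 2, €3,446: €478 to deductible, leaving €2,968; 40% of €2,968 = €1,187.20. Cost to patient: €1,665.20. OOP to date €3,753.20.
Bill 3, €6,510: 40% coinsurance on €6,510 = €2,604. Cost to patient: €2,604. OOP to date €6,357.20.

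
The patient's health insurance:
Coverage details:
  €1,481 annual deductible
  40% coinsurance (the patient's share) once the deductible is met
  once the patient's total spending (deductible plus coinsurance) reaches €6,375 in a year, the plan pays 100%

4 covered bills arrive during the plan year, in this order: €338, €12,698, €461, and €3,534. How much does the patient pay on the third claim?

€184.40

Bill 1, €338: fully absorbed by the deductible. Patient pays €338; OOP now €338.
Bill 2, €12,698: €1,143 finishes the deductible; €11,555 goes to coinsurance; 40% of €11,555 = €4,622. Patient pays €5,765; OOP now €6,103.
Bill 3, €461: deductible met; 40% of €461 = €184.40. Cost to patient: €184.40. OOP to date €6,287.40.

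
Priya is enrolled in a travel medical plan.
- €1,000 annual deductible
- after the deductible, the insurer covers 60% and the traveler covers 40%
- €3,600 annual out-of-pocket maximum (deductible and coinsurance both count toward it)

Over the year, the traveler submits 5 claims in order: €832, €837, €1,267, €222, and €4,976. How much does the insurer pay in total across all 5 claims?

€4,534

#1 (€832): all of it applies to the deductible. Traveler pays €832; OOP now €832. Plan pays €832 − €832 = €0.
#2 (€837): deductible takes €168, €669 remains; 40% of €669 = €267.60. Traveler pays €435.60; OOP now €1,267.60. Plan pays €837 − €435.60 = €401.40.
#3 (€1,267): deductible met; 40% of €1,267 = €506.80. Traveler pays €506.80; OOP now €1,774.40. Plan pays €1,267 − €506.80 = €760.20.
#4 (€222): 40% coinsurance on €222 = €88.80. Traveler owes €88.80 (running OOP €1,863.20). Plan pays €222 − €88.80 = €133.20.
#5 (€4,976): deductible met; 40% of €4,976 = €1,990.40. That would push OOP to €3,853.60, over the €3,600 cap, so traveler pays €3,600 − €1,863.20 = €1,736.80. Plan pays €4,976 − €1,736.80 = €3,239.20.
Insurer total: €0 + €401.40 + €760.20 + €133.20 + €3,239.20 = €4,534.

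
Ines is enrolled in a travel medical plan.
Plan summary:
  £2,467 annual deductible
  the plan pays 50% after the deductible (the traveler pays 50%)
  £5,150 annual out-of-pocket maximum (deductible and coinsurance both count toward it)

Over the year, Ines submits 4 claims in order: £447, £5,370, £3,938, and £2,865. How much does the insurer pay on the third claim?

Claim 1 — £447: fully absorbed by the deductible. Traveler owes £447 (running OOP £447). Insurer: £447 − £447 = £0.
Claim 2 — £5,370: £2,020 to deductible, leaving £3,350; traveler's 50% is £1,675. Traveler pays £3,695; OOP now £4,142. Insurer: £5,370 − £3,695 = £1,675.
Claim 3 — £3,938: deductible already satisfied, so traveler's share is 50% × £3,938 = £1,969. OOP would hit £6,111 > £5,150, so the cap limits the traveler to £5,150 − £4,142 = £1,008. Plan pays £3,938 − £1,008 = £2,930.

£2,930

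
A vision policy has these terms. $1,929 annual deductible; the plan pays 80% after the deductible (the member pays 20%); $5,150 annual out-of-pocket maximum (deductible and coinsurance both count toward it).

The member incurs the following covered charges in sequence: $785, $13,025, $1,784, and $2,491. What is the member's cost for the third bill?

#1 ($785): entire amount goes to the deductible. Member owes $785 (running OOP $785).
#2 ($13,025): $1,144 to deductible, leaving $11,881; member's 20% is $2,376.20. Member owes $3,520.20 (running OOP $4,305.20).
#3 ($1,784): deductible already satisfied, so member's share is 20% × $1,784 = $356.80. Cost to member: $356.80. OOP to date $4,662.

$356.80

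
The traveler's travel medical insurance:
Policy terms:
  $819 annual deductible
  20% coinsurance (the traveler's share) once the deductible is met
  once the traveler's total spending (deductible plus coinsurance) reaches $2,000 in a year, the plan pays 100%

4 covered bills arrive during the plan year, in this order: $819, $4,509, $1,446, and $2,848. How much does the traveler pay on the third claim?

#1 ($819): all of it applies to the deductible. Cost to traveler: $819. OOP to date $819.
#2 ($4,509): 20% coinsurance on $4,509 = $901.80. Traveler pays $901.80; OOP now $1,720.80.
#3 ($1,446): 20% coinsurance on $1,446 = $289.20. OOP would hit $2,010 > $2,000, so the cap limits the traveler to $2,000 − $1,720.80 = $279.20.

$279.20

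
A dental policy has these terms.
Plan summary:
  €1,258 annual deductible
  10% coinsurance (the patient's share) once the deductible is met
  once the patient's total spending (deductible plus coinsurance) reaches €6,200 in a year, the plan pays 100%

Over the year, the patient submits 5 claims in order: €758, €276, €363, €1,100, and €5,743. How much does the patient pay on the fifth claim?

Claim 1 (€758): fully absorbed by the deductible. Patient pays €758; OOP now €758.
Claim 2 (€276): all of it applies to the deductible. Patient pays €276; OOP now €1,034.
Claim 3 (€363): €224 to deductible, leaving €139; coinsurance €139 × 10% = €13.90. Patient pays €237.90; OOP now €1,271.90.
Claim 4 (€1,100): 10% coinsurance on €1,100 = €110. Cost to patient: €110. OOP to date €1,381.90.
Claim 5 (€5,743): deductible met; 10% of €5,743 = €574.30. Patient pays €574.30; OOP now €1,956.20.

€574.30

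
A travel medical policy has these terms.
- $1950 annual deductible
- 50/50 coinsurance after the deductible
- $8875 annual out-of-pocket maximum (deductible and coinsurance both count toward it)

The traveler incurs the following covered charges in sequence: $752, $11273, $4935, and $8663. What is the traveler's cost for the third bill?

$1887.50

#1 ($752): all of it applies to the deductible. Traveler owes $752 (running OOP $752).
#2 ($11273): $1198 finishes the deductible; $10075 goes to coinsurance; coinsurance $10075 × 50% = $5037.50. Traveler owes $6235.50 (running OOP $6987.50).
#3 ($4935): deductible met; 50% of $4935 = $2467.50. OOP would hit $9455 > $8875, so the cap limits the traveler to $8875 − $6987.50 = $1887.50.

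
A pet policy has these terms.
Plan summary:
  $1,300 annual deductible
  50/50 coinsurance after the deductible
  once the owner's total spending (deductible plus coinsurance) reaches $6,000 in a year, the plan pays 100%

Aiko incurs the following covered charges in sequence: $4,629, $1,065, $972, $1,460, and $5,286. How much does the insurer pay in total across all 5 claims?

Bill 1, $4,629: $1,300 to deductible, leaving $3,329; 50% of $3,329 = $1,664.50. Owner pays $2,964.50; OOP now $2,964.50. Plan pays $4,629 − $2,964.50 = $1,664.50.
Bill 2, $1,065: deductible already satisfied, so owner's share is 50% × $1,065 = $532.50. Cost to owner: $532.50. OOP to date $3,497. Plan pays $1,065 − $532.50 = $532.50.
Bill 3, $972: deductible already satisfied, so owner's share is 50% × $972 = $486. Cost to owner: $486. OOP to date $3,983. Insurer: $972 − $486 = $486.
Bill 4, $1,460: 50% coinsurance on $1,460 = $730. Cost to owner: $730. OOP to date $4,713. Insurer: $1,460 − $730 = $730.
Bill 5, $5,286: 50% coinsurance on $5,286 = $2,643. OOP would hit $7,356 > $6,000, so the cap limits the owner to $6,000 − $4,713 = $1,287. Insurer: $5,286 − $1,287 = $3,999.
Insurer total = bills − owner's total = $13,412 − $6,000 = $7,412.

$7,412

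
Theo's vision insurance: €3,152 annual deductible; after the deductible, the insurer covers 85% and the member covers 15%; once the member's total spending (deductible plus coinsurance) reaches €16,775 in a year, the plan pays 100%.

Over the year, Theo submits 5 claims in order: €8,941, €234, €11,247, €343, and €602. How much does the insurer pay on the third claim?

Bill 1, €8,941: €3,152 finishes the deductible; €5,789 goes to coinsurance; member's 15% is €868.35. Cost to member: €4,020.35. OOP to date €4,020.35. Insurer: €8,941 − €4,020.35 = €4,920.65.
Bill 2, €234: 15% coinsurance on €234 = €35.10. Cost to member: €35.10. OOP to date €4,055.45. Plan pays €234 − €35.10 = €198.90.
Bill 3, €11,247: deductible already satisfied, so member's share is 15% × €11,247 = €1,687.05. Member owes €1,687.05 (running OOP €5,742.50). Plan pays €11,247 − €1,687.05 = €9,559.95.

€9,559.95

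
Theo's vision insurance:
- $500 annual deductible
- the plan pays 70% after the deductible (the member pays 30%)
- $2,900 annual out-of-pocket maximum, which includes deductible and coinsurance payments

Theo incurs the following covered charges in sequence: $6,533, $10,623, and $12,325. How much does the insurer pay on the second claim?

$10,032.90

Claim 1 ($6,533): $500 to deductible, leaving $6,033; 30% of $6,033 = $1,809.90. Member pays $2,309.90; OOP now $2,309.90. Plan pays $6,533 − $2,309.90 = $4,223.10.
Claim 2 ($10,623): deductible already satisfied, so member's share is 30% × $10,623 = $3,186.90. OOP would hit $5,496.80 > $2,900, so the cap limits the member to $2,900 − $2,309.90 = $590.10. Insurer: $10,623 − $590.10 = $10,032.90.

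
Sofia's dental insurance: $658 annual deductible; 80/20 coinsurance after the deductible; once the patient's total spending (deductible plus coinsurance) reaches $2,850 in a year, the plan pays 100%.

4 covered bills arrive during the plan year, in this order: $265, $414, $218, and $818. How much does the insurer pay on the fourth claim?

Claim 1 — $265: entire amount goes to the deductible. Patient pays $265; OOP now $265. Plan pays $265 − $265 = $0.
Claim 2 — $414: deductible takes $393, $21 remains; coinsurance $21 × 20% = $4.20. Cost to patient: $397.20. OOP to date $662.20. Plan pays $414 − $397.20 = $16.80.
Claim 3 — $218: 20% coinsurance on $218 = $43.60. Patient pays $43.60; OOP now $705.80. Plan pays $218 − $43.60 = $174.40.
Claim 4 — $818: 20% coinsurance on $818 = $163.60. Patient pays $163.60; OOP now $869.40. Plan pays $818 − $163.60 = $654.40.

$654.40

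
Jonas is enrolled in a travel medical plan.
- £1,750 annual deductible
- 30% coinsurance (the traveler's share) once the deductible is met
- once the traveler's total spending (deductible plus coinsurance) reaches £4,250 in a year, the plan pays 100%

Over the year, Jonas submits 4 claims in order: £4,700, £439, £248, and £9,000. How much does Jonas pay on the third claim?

Claim 1 (£4,700): £1,750 finishes the deductible; £2,950 goes to coinsurance; 30% of £2,950 = £885. Cost to traveler: £2,635. OOP to date £2,635.
Claim 2 (£439): deductible met; 30% of £439 = £131.70. Traveler pays £131.70; OOP now £2,766.70.
Claim 3 (£248): deductible met; 30% of £248 = £74.40. Traveler pays £74.40; OOP now £2,841.10.

£74.40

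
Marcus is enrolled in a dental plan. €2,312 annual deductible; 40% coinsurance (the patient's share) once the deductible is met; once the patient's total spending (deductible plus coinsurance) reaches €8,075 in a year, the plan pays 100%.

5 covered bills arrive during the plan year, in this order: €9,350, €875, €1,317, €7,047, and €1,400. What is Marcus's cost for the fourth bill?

€2,071

Claim 1 (€9,350): deductible takes €2,312, €7,038 remains; 40% of €7,038 = €2,815.20. Patient owes €5,127.20 (running OOP €5,127.20).
Claim 2 (€875): deductible met; 40% of €875 = €350. Patient pays €350; OOP now €5,477.20.
Claim 3 (€1,317): deductible met; 40% of €1,317 = €526.80. Patient pays €526.80; OOP now €6,004.
Claim 4 (€7,047): deductible already satisfied, so patient's share is 40% × €7,047 = €2,818.80. OOP would hit €8,822.80 > €8,075, so the cap limits the patient to €8,075 − €6,004 = €2,071.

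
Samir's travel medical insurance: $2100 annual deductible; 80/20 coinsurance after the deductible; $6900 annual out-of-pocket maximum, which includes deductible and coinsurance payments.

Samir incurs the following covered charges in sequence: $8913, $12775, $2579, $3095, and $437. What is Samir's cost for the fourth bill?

$366.60

Claim 1 — $8913: deductible takes $2100, $6813 remains; 20% of $6813 = $1362.60. Cost to traveler: $3462.60. OOP to date $3462.60.
Claim 2 — $12775: deductible already satisfied, so traveler's share is 20% × $12775 = $2555. Traveler pays $2555; OOP now $6017.60.
Claim 3 — $2579: 20% coinsurance on $2579 = $515.80. Traveler pays $515.80; OOP now $6533.40.
Claim 4 — $3095: 20% coinsurance on $3095 = $619. Adding that to $6533.40 gives $7152.40, past the $6900 cap; traveler pays only $6900 − $6533.40 = $366.60.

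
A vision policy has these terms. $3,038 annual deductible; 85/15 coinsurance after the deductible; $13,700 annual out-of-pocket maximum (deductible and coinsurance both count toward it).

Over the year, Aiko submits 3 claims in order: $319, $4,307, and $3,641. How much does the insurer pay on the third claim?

#1 ($319): all of it applies to the deductible. Cost to member: $319. OOP to date $319. Plan pays $319 − $319 = $0.
#2 ($4,307): deductible takes $2,719, $1,588 remains; coinsurance $1,588 × 15% = $238.20. Cost to member: $2,957.20. OOP to date $3,276.20. Insurer: $4,307 − $2,957.20 = $1,349.80.
#3 ($3,641): deductible met; 15% of $3,641 = $546.15. Member pays $546.15; OOP now $3,822.35. Plan pays $3,641 − $546.15 = $3,094.85.

$3,094.85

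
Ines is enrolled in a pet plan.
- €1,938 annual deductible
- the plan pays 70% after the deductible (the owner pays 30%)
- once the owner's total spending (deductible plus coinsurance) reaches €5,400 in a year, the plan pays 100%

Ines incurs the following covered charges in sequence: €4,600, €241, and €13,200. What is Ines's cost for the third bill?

€2,591.10

#1 (€4,600): deductible takes €1,938, €2,662 remains; owner's 30% is €798.60. Owner pays €2,736.60; OOP now €2,736.60.
#2 (€241): deductible already satisfied, so owner's share is 30% × €241 = €72.30. Cost to owner: €72.30. OOP to date €2,808.90.
#3 (€13,200): deductible met; 30% of €13,200 = €3,960. That would push OOP to €6,768.90, over the €5,400 cap, so owner pays €5,400 − €2,808.90 = €2,591.10.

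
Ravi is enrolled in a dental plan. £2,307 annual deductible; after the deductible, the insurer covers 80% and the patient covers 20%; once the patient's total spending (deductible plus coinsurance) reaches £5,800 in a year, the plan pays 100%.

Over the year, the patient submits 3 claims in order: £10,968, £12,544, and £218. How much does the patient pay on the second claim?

#1 (£10,968): £2,307 finishes the deductible; £8,661 goes to coinsurance; 20% of £8,661 = £1,732.20. Patient owes £4,039.20 (running OOP £4,039.20).
#2 (£12,544): deductible met; 20% of £12,544 = £2,508.80. Adding that to £4,039.20 gives £6,548, past the £5,800 cap; patient pays only £5,800 − £4,039.20 = £1,760.80.

£1,760.80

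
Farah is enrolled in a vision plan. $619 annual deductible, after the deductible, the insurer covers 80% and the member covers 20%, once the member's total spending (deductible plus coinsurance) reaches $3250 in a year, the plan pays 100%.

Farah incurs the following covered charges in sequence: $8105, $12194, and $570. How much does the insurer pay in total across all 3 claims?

Claim 1 — $8105: $619 to deductible, leaving $7486; member's 20% is $1497.20. Member pays $2116.20; OOP now $2116.20. Plan pays $8105 − $2116.20 = $5988.80.
Claim 2 — $12194: deductible already satisfied, so member's share is 20% × $12194 = $2438.80. OOP would hit $4555 > $3250, so the cap limits the member to $3250 − $2116.20 = $1133.80. Plan pays $12194 − $1133.80 = $11060.20.
Claim 3 — $570: deductible met; 20% of $570 = $114. That would push OOP to $3364, over the $3250 cap, so member pays $3250 − $3250 = $0. Insurer: $570 − $0 = $570.
Insurer total = bills − member's total = $20869 − $3250 = $17619.

$17619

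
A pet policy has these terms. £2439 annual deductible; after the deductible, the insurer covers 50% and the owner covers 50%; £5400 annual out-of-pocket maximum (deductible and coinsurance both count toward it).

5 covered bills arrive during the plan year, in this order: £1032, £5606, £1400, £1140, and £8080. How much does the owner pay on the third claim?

Claim 1 (£1032): entire amount goes to the deductible. Owner owes £1032 (running OOP £1032).
Claim 2 (£5606): £1407 to deductible, leaving £4199; owner's 50% is £2099.50. Cost to owner: £3506.50. OOP to date £4538.50.
Claim 3 (£1400): 50% coinsurance on £1400 = £700. Owner pays £700; OOP now £5238.50.

£700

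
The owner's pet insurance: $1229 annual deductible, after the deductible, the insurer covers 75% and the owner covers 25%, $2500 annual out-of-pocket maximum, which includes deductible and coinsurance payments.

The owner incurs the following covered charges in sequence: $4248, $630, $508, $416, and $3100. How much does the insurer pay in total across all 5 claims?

$6402

Claim 1 ($4248): deductible takes $1229, $3019 remains; owner's 25% is $754.75. Owner pays $1983.75; OOP now $1983.75. Insurer: $4248 − $1983.75 = $2264.25.
Claim 2 ($630): deductible met; 25% of $630 = $157.50. Owner pays $157.50; OOP now $2141.25. Plan pays $630 − $157.50 = $472.50.
Claim 3 ($508): deductible already satisfied, so owner's share is 25% × $508 = $127. Owner pays $127; OOP now $2268.25. Insurer: $508 − $127 = $381.
Claim 4 ($416): 25% coinsurance on $416 = $104. Owner owes $104 (running OOP $2372.25). Plan pays $416 − $104 = $312.
Claim 5 ($3100): deductible already satisfied, so owner's share is 25% × $3100 = $775. That would push OOP to $3147.25, over the $2500 cap, so owner pays $2500 − $2372.25 = $127.75. Insurer: $3100 − $127.75 = $2972.25.
Insurer total = bills − owner's total = $8902 − $2500 = $6402.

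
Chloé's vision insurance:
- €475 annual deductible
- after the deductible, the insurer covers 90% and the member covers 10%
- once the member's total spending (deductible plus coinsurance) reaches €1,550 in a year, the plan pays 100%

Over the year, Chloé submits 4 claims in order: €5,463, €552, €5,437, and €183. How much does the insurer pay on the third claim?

Claim 1 (€5,463): €475 to deductible, leaving €4,988; member's 10% is €498.80. Member pays €973.80; OOP now €973.80. Insurer: €5,463 − €973.80 = €4,489.20.
Claim 2 (€552): 10% coinsurance on €552 = €55.20. Member pays €55.20; OOP now €1,029. Plan pays €552 − €55.20 = €496.80.
Claim 3 (€5,437): deductible met; 10% of €5,437 = €543.70. OOP would hit €1,572.70 > €1,550, so the cap limits the member to €1,550 − €1,029 = €521. Plan pays €5,437 − €521 = €4,916.

€4,916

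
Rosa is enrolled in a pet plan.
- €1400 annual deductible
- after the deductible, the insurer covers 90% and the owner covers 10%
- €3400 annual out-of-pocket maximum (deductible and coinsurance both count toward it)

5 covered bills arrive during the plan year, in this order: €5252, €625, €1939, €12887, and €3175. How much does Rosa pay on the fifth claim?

#1 (€5252): €1400 finishes the deductible; €3852 goes to coinsurance; coinsurance €3852 × 10% = €385.20. Owner owes €1785.20 (running OOP €1785.20).
#2 (€625): deductible met; 10% of €625 = €62.50. Owner pays €62.50; OOP now €1847.70.
#3 (€1939): 10% coinsurance on €1939 = €193.90. Owner pays €193.90; OOP now €2041.60.
#4 (€12887): deductible already satisfied, so owner's share is 10% × €12887 = €1288.70. Owner owes €1288.70 (running OOP €3330.30).
#5 (€3175): 10% coinsurance on €3175 = €317.50. Adding that to €3330.30 gives €3647.80, past the €3400 cap; owner pays only €3400 − €3330.30 = €69.70.

€69.70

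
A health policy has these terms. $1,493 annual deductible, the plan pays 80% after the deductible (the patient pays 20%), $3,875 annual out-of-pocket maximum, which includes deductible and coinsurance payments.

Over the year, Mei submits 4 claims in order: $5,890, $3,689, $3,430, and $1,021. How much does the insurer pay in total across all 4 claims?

Bill 1, $5,890: deductible takes $1,493, $4,397 remains; 20% of $4,397 = $879.40. Patient owes $2,372.40 (running OOP $2,372.40). Insurer: $5,890 − $2,372.40 = $3,517.60.
Bill 2, $3,689: deductible met; 20% of $3,689 = $737.80. Cost to patient: $737.80. OOP to date $3,110.20. Insurer: $3,689 − $737.80 = $2,951.20.
Bill 3, $3,430: 20% coinsurance on $3,430 = $686. Patient owes $686 (running OOP $3,796.20). Insurer: $3,430 − $686 = $2,744.
Bill 4, $1,021: 20% coinsurance on $1,021 = $204.20. OOP would hit $4,000.40 > $3,875, so the cap limits the patient to $3,875 − $3,796.20 = $78.80. Plan pays $1,021 − $78.80 = $942.20.
Insurer total: $3,517.60 + $2,951.20 + $2,744 + $942.20 = $10,155.

$10,155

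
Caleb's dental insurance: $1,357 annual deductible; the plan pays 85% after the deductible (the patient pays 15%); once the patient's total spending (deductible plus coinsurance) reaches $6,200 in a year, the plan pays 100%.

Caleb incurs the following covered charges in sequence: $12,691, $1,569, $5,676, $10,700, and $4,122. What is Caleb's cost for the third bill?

Claim 1 — $12,691: $1,357 to deductible, leaving $11,334; patient's 15% is $1,700.10. Patient owes $3,057.10 (running OOP $3,057.10).
Claim 2 — $1,569: deductible already satisfied, so patient's share is 15% × $1,569 = $235.35. Cost to patient: $235.35. OOP to date $3,292.45.
Claim 3 — $5,676: 15% coinsurance on $5,676 = $851.40. Patient pays $851.40; OOP now $4,143.85.

$851.40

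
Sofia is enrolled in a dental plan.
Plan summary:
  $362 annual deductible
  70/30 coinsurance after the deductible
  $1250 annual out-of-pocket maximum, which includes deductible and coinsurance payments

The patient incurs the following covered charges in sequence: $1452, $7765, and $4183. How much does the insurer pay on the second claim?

$7204

Claim 1 ($1452): $362 to deductible, leaving $1090; coinsurance $1090 × 30% = $327. Patient pays $689; OOP now $689. Plan pays $1452 − $689 = $763.
Claim 2 ($7765): deductible already satisfied, so patient's share is 30% × $7765 = $2329.50. OOP would hit $3018.50 > $1250, so the cap limits the patient to $1250 − $689 = $561. Insurer: $7765 − $561 = $7204.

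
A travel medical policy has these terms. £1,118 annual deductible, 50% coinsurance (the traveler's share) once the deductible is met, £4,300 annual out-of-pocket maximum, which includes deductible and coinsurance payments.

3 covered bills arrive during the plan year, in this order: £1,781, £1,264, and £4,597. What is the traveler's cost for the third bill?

£2,218.50

Bill 1, £1,781: deductible takes £1,118, £663 remains; 50% of £663 = £331.50. Traveler owes £1,449.50 (running OOP £1,449.50).
Bill 2, £1,264: 50% coinsurance on £1,264 = £632. Traveler owes £632 (running OOP £2,081.50).
Bill 3, £4,597: deductible already satisfied, so traveler's share is 50% × £4,597 = £2,298.50. OOP would hit £4,380 > £4,300, so the cap limits the traveler to £4,300 − £2,081.50 = £2,218.50.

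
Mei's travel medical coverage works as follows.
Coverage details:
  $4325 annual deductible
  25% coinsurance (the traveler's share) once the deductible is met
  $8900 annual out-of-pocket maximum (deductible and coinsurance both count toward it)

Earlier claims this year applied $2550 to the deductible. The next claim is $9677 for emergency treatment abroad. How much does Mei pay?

Deductible still to meet: $4325 − $2550 = $1775.
After the $1775 deductible portion, $9677 − $1775 = $7902 is subject to coinsurance.
Coinsurance: $7902 × 25% = $1975.50.
So the traveler owes $1775 + $1975.50 = $3750.50 before any cap.
Cumulative spending $2550 + $3750.50 = $6300.50 stays under the $8900 maximum.

$3750.50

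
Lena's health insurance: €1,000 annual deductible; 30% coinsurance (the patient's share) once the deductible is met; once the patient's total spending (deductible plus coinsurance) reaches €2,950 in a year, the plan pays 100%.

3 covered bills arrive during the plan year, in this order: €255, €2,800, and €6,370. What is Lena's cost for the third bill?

#1 (€255): all of it applies to the deductible. Patient owes €255 (running OOP €255).
#2 (€2,800): €745 to deductible, leaving €2,055; 30% of €2,055 = €616.50. Patient owes €1,361.50 (running OOP €1,616.50).
#3 (€6,370): 30% coinsurance on €6,370 = €1,911. That would push OOP to €3,527.50, over the €2,950 cap, so patient pays €2,950 − €1,616.50 = €1,333.50.

€1,333.50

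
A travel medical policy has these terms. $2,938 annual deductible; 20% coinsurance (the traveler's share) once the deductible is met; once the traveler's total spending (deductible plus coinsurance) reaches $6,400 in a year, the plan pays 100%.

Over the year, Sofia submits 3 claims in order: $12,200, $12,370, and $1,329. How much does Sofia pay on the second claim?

$1,609.60

Bill 1, $12,200: $2,938 finishes the deductible; $9,262 goes to coinsurance; coinsurance $9,262 × 20% = $1,852.40. Cost to traveler: $4,790.40. OOP to date $4,790.40.
Bill 2, $12,370: 20% coinsurance on $12,370 = $2,474. That would push OOP to $7,264.40, over the $6,400 cap, so traveler pays $6,400 − $4,790.40 = $1,609.60.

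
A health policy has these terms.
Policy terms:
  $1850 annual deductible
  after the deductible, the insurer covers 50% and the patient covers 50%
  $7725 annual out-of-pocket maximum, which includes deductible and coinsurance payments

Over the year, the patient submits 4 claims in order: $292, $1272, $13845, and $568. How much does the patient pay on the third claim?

$6161

Claim 1 ($292): entire amount goes to the deductible. Patient pays $292; OOP now $292.
Claim 2 ($1272): entire amount goes to the deductible. Cost to patient: $1272. OOP to date $1564.
Claim 3 ($13845): deductible takes $286, $13559 remains; coinsurance $13559 × 50% = $6779.50. Deductible plus coinsurance: $286 + $6779.50 = $7065.50. That would push OOP to $8629.50, over the $7725 cap, so patient pays $7725 − $1564 = $6161.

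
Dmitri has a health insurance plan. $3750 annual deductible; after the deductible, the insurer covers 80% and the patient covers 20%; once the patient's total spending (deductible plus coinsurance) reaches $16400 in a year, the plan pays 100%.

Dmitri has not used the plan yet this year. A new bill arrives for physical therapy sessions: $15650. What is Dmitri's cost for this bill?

Nothing has been paid toward the $3750 deductible, so the first $3750 of this charge is applied there.
After the $3750 deductible portion, $15650 − $3750 = $11900 is subject to coinsurance.
20% of $11900 = $2380 falls to the patient.
That puts the patient's cost at $3750 + $2380 = $6130 before any cap.
Year-to-date out-of-pocket becomes $0 + $6130 = $6130, still under the $16400 maximum, so no cap applies.

$6130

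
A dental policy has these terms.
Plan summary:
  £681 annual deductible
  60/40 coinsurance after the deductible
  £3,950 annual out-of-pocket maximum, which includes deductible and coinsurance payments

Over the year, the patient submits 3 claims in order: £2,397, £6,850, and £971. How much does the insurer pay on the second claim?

£4,267.40

Bill 1, £2,397: £681 to deductible, leaving £1,716; 40% of £1,716 = £686.40. Cost to patient: £1,367.40. OOP to date £1,367.40. Insurer: £2,397 − £1,367.40 = £1,029.60.
Bill 2, £6,850: deductible already satisfied, so patient's share is 40% × £6,850 = £2,740. OOP would hit £4,107.40 > £3,950, so the cap limits the patient to £3,950 − £1,367.40 = £2,582.60. Insurer: £6,850 − £2,582.60 = £4,267.40.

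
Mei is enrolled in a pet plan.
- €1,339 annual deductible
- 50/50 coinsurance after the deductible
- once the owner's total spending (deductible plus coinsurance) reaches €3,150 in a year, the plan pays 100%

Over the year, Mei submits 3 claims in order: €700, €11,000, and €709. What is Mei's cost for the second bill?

#1 (€700): all of it applies to the deductible. Owner pays €700; OOP now €700.
#2 (€11,000): deductible takes €639, €10,361 remains; coinsurance €10,361 × 50% = €5,180.50. Together that's €639 + €5,180.50 = €5,819.50. OOP would hit €6,519.50 > €3,150, so the cap limits the owner to €3,150 − €700 = €2,450.

€2,450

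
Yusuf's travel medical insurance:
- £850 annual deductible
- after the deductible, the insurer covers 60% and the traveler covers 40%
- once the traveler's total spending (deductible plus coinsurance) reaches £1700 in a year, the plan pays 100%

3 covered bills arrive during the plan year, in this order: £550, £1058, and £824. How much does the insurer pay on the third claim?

Claim 1 — £550: fully absorbed by the deductible. Traveler pays £550; OOP now £550. Plan pays £550 − £550 = £0.
Claim 2 — £1058: deductible takes £300, £758 remains; traveler's 40% is £303.20. Traveler pays £603.20; OOP now £1153.20. Insurer: £1058 − £603.20 = £454.80.
Claim 3 — £824: 40% coinsurance on £824 = £329.60. Traveler pays £329.60; OOP now £1482.80. Insurer: £824 − £329.60 = £494.40.

£494.40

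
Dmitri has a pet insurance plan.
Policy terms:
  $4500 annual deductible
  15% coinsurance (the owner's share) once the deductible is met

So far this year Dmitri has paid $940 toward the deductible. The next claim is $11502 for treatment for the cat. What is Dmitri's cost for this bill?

Remaining deductible: $4500 − $940 = $3560.
The remaining $7942 (= $11502 − $3560) moves to coinsurance.
15% of $7942 = $1191.30 falls to the owner.
So the owner owes $3560 + $1191.30 = $4751.30.

$4751.30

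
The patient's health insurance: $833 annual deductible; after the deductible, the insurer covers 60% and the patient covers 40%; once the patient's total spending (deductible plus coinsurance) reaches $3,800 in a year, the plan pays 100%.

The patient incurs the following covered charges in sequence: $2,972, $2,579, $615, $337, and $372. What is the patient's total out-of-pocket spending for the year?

$3,249.80

Claim 1 — $2,972: deductible takes $833, $2,139 remains; 40% of $2,139 = $855.60. Patient owes $1,688.60 (running OOP $1,688.60).
Claim 2 — $2,579: deductible already satisfied, so patient's share is 40% × $2,579 = $1,031.60. Patient owes $1,031.60 (running OOP $2,720.20).
Claim 3 — $615: deductible already satisfied, so patient's share is 40% × $615 = $246. Patient owes $246 (running OOP $2,966.20).
Claim 4 — $337: deductible met; 40% of $337 = $134.80. Cost to patient: $134.80. OOP to date $3,101.
Claim 5 — $372: deductible met; 40% of $372 = $148.80. Cost to patient: $148.80. OOP to date $3,249.80.
Total paid by the patient: $1,688.60 + $1,031.60 + $246 + $134.80 + $148.80 = $3,249.80.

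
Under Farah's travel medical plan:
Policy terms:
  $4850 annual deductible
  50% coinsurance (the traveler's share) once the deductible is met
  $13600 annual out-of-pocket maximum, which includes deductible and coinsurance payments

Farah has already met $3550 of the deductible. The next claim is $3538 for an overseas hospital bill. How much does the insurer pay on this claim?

Remaining deductible: $4850 − $3550 = $1300.
The remaining $2238 (= $3538 − $1300) moves to coinsurance.
Traveler's 50% share of $2238 is $1119.
Traveler responsibility before any cap: $1300 + $1119 = $2419.
Total out-of-pocket so far would be $3550 + $2419 = $5969, below the $13600 cap — no reduction.
The insurer covers the remainder: $3538 − $2419 = $1119.

$1119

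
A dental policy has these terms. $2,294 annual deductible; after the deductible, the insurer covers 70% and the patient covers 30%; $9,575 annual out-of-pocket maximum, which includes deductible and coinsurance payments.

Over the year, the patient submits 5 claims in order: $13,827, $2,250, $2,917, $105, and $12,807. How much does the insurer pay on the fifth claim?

#1 ($13,827): $2,294 finishes the deductible; $11,533 goes to coinsurance; patient's 30% is $3,459.90. Patient owes $5,753.90 (running OOP $5,753.90). Plan pays $13,827 − $5,753.90 = $8,073.10.
#2 ($2,250): deductible met; 30% of $2,250 = $675. Patient owes $675 (running OOP $6,428.90). Insurer: $2,250 − $675 = $1,575.
#3 ($2,917): deductible already satisfied, so patient's share is 30% × $2,917 = $875.10. Cost to patient: $875.10. OOP to date $7,304. Plan pays $2,917 − $875.10 = $2,041.90.
#4 ($105): 30% coinsurance on $105 = $31.50. Patient pays $31.50; OOP now $7,335.50. Insurer: $105 − $31.50 = $73.50.
#5 ($12,807): deductible met; 30% of $12,807 = $3,842.10. OOP would hit $11,177.60 > $9,575, so the cap limits the patient to $9,575 − $7,335.50 = $2,239.50. Plan pays $12,807 − $2,239.50 = $10,567.50.

$10,567.50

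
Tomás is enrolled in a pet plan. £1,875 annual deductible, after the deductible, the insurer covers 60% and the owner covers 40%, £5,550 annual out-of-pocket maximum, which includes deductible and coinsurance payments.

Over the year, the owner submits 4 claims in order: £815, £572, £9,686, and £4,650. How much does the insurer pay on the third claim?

£5,523

Claim 1 — £815: fully absorbed by the deductible. Owner owes £815 (running OOP £815). Insurer: £815 − £815 = £0.
Claim 2 — £572: fully absorbed by the deductible. Owner pays £572; OOP now £1,387. Plan pays £572 − £572 = £0.
Claim 3 — £9,686: £488 finishes the deductible; £9,198 goes to coinsurance; owner's 40% is £3,679.20. Deductible plus coinsurance: £488 + £3,679.20 = £4,167.20. Adding that to £1,387 gives £5,554.20, past the £5,550 cap; owner pays only £5,550 − £1,387 = £4,163. Insurer: £9,686 − £4,163 = £5,523.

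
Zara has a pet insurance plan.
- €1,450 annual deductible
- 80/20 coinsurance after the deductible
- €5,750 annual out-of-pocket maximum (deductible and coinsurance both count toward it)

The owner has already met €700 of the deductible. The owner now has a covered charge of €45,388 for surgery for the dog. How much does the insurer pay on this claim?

€40,338

Remaining deductible: €1,450 − €700 = €750.
That leaves €45,388 − €750 = €44,638 for coinsurance.
20% of €44,638 = €8,927.60 falls to the owner.
So the owner owes €750 + €8,927.60 = €9,677.60 before any cap.
Year-to-date out-of-pocket would reach €700 + €9,677.60 = €10,377.60, above the €5,750 maximum, so the owner pays only €5,750 − €700 = €5,050.
The insurer covers the remainder: €45,388 − €5,050 = €40,338.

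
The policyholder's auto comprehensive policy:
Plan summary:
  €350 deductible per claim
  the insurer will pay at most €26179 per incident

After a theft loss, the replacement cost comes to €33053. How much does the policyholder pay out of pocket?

€6874

Subtract the deductible: €33053 − €350 = €32703.
€32703 exceeds the €26179 limit, so the insurer pays the limit: €26179.
Policyholder's share is the uncovered remainder: €33053 − €26179 = €6874.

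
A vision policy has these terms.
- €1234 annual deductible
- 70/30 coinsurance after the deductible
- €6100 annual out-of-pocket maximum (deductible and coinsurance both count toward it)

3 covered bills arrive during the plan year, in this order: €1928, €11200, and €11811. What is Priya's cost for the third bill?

#1 (€1928): deductible takes €1234, €694 remains; member's 30% is €208.20. Cost to member: €1442.20. OOP to date €1442.20.
#2 (€11200): deductible met; 30% of €11200 = €3360. Member pays €3360; OOP now €4802.20.
#3 (€11811): deductible already satisfied, so member's share is 30% × €11811 = €3543.30. That would push OOP to €8345.50, over the €6100 cap, so member pays €6100 − €4802.20 = €1297.80.

€1297.80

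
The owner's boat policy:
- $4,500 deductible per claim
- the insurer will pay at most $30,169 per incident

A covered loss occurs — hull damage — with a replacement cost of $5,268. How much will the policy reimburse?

$768

After the deductible, $5,268 − $4,500 = $768 remains.
$768 is within the $30,169 limit, so the insurer pays $768.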